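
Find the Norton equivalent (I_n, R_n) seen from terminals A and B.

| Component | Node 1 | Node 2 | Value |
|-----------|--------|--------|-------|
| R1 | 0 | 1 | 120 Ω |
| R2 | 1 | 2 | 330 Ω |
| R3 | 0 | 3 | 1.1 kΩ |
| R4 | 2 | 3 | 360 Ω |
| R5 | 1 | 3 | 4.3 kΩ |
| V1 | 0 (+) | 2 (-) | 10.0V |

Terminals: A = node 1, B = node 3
Find the Thévenin equivalent first; then I_n = V_th/R_th and R_n = R_th.
Step 1 — V_th is the open-circuit voltage V_A - V_B (nothing connected across the terminals).
Nodal analysis, taking node 2 as the 0 V reference.
Source V1 fixes V_0 = 10 V.
KCL at each unknown node (sum of currents leaving = 0; resistances in Ω):
  Node 1: (V_1 - 10)/120 + (V_1 - 0)/330 + (V_1 - V_3)/4300 = 0
  Node 3: (V_3 - 10)/1100 + (V_3 - 0)/360 + (V_3 - V_1)/4300 = 0
Collecting terms (coefficients in siemens):
  0.0116·V_1 - 0.0002326·V_3 = 0.08333
  0.003919·V_3 - 0.0002326·V_1 = 0.009091
Determinant D = (0.0116)(0.003919) - (-0.0002326)(-0.0002326) = 0.0000454
V_1 = [(0.08333)(0.003919) - (-0.0002326)(0.009091)]/D = 7.241 V
V_3 = [(0.0116)(0.009091) - (0.08333)(-0.0002326)]/D = 2.749 V
V_th = V_1 - V_3 = 7.241 - 2.749 = 4.492 V
Step 2 — R_th: zero the source — replace V1 by a short circuit (node 2 merges into node 0) — and find the resistance seen between A (node 1) and B (node 3).
Reduce the network between node 1 (A) and node 3 (B) by series/parallel combination:
  Rp1 = R1 ‖ R2 (parallel, both between nodes 0 and 1) = 1/(1/120 + 1/330) = 88 Ω
  Rp2 = R3 ‖ R4 (parallel, both between nodes 0 and 3) = 1/(1/1100 + 1/360) = 271.2 Ω
  Rs1 = Rp1 + Rp2 (series, joined only at node 0) = 88 + 271.2 = 359.2 Ω
  Rp3 = R5 ‖ Rs1 (parallel, both between nodes 1 and 3) = 1/(1/4300 + 1/359.2) = 331.5 Ω
R_th = 331.5 Ω
I_n = V_th/R_th = 4.492/331.5 = 0.01355 A, and R_n = R_th = 331.5 Ω

Final answer: I_n = 0.01355 A, R_n = 331.5 Ω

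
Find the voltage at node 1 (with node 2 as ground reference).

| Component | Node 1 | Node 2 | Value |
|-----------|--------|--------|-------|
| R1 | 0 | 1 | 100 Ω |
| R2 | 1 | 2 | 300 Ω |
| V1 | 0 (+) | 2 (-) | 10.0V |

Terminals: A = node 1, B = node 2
Nodal analysis, taking node 2 as the 0 V reference.
Source V1 fixes V_0 = 10 V.
KCL at each unknown node (sum of currents leaving = 0; resistances in Ω):
  Node 1: (V_1 - 10)/100 + (V_1 - 0)/300 = 0
Collecting terms: 0.01333 × V_1 = 0.1  =>  V_1 = 7.5 V
The requested potential is V_1 = 7.5 V.

Final answer: V_1 = 7.5 V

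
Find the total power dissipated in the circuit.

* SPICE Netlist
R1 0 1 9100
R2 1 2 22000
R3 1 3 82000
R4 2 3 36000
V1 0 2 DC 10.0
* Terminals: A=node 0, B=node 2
Nodal analysis, taking node 2 as the 0 V reference.
Source V1 fixes V_0 = 10 V.
KCL at each unknown node (sum of currents leaving = 0; resistances in Ω):
  Node 1: (V_1 - 10)/9100 + (V_1 - 0)/22000 + (V_1 - V_3)/82000 = 0
  Node 3: (V_3 - V_1)/82000 + (V_3 - 0)/36000 = 0
Collecting terms (coefficients in siemens):
  0.0001675·V_1 - 0.0000122·V_3 = 0.001099
  0.00003997·V_3 - 0.0000122·V_1 = 0
Determinant D = (0.0001675)(0.00003997) - (-0.0000122)(-0.0000122) = 0.000000006548
V_1 = [(0.001099)(0.00003997) - (-0.0000122)(0)]/D = 6.708 V
V_3 = [(0.0001675)(0) - (0.001099)(-0.0000122)]/D = 2.047 V
Power in each resistor, P = (ΔV)²/R:
  P_R1 = (10 - 6.708)²/9100 = 0.001191 W
  P_R2 = (6.708 - 0)²/22000 = 0.002045 W
  P_R3 = (6.708 - 2.047)²/82000 = 0.000265 W
  P_R4 = (0 - 2.047)²/36000 = 0.0001163 W
P_total = P_R1 + P_R2 + P_R3 + P_R4 = 0.003618 W

Final answer: 0.003618 W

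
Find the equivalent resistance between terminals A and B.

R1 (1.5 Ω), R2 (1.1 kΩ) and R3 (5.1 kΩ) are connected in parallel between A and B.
Reduce the network between node 0 (A) and node 1 (B) by series/parallel combination:
  Rp1 = R1 ‖ R2 ‖ R3 (parallel, all between nodes 0 and 1) = 1/(1/1.5 + 1/1100 + 1/5100) = 1.498 Ω
R_eq = 1.498 Ω

Final answer: 1.498 Ω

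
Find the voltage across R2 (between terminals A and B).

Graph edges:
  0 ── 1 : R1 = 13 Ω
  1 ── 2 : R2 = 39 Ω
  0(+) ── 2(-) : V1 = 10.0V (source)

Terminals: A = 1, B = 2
R1 and R2 are in series across V1 (node 0 → node 1 → node 2), and the output A–B is taken across R2, so this is a voltage divider.
Series current: I = V1/(R1 + R2) = 10/(13 + 39) = 10/52 = 0.1923 A
V_R2 = I × R2 = V1 × R2/(R1 + R2) = 10 × 39/52 = 7.5 V

Final answer: 7.5 V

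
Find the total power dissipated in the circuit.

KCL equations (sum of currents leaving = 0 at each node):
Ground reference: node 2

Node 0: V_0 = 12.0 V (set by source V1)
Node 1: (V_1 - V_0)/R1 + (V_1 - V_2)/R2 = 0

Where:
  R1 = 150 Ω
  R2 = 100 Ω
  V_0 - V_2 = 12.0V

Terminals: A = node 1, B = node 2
Nodal analysis, taking node 2 as the 0 V reference.
Source V1 fixes V_0 = 12 V.
KCL at each unknown node (sum of currents leaving = 0; resistances in Ω):
  Node 1: (V_1 - 12)/150 + (V_1 - 0)/100 = 0
Collecting terms: 0.01667 × V_1 = 0.08  =>  V_1 = 4.8 V
Power in each resistor, P = (ΔV)²/R:
  P_R1 = (12 - 4.8)²/150 = 0.3456 W
  P_R2 = (4.8 - 0)²/100 = 0.2304 W
P_total = P_R1 + P_R2 = 0.576 W

Final answer: 0.576 W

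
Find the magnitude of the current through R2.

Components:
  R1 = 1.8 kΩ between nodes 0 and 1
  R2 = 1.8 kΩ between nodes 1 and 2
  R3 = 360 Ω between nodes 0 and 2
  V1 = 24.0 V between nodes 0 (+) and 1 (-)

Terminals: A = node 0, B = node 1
Nodal analysis, taking node 1 as the 0 V reference.
Source V1 fixes V_0 = 24 V.
KCL at each unknown node (sum of currents leaving = 0; resistances in Ω):
  Node 2: (V_2 - 0)/1800 + (V_2 - 24)/360 = 0
Collecting terms: 0.003333 × V_2 = 0.06667  =>  V_2 = 20 V
I_R2 = (V_1 - V_2)/R2 = (0 - 20)/1800 = -0.01111 A
|I_R2| = 0.01111 A

Final answer: |I_R2| = 0.01111 A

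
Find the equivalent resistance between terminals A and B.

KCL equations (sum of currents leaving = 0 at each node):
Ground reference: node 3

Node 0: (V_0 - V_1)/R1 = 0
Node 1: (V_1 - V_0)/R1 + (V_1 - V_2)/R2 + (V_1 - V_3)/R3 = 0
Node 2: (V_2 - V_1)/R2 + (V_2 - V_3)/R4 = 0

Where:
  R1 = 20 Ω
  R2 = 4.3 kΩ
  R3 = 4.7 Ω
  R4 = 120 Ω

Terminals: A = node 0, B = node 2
Reduce the network between node 0 (A) and node 2 (B) by series/parallel combination:
  Rs1 = R3 + R4 (series, joined only at node 3) = 4.7 + 120 = 124.7 Ω
  Rp1 = R2 ‖ Rs1 (parallel, both between nodes 1 and 2) = 1/(1/4300 + 1/124.7) = 121.2 Ω
  Rs2 = R1 + Rp1 (series, joined only at node 1) = 20 + 121.2 = 141.2 Ω
R_eq = 141.2 Ω

Final answer: 141.2 Ω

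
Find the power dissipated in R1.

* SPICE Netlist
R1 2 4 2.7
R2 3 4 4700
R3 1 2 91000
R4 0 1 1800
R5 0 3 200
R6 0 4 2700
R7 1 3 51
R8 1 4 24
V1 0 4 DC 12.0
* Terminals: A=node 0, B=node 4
Nodal analysis, taking node 4 as the 0 V reference.
Source V1 fixes V_0 = 12 V.
KCL at each unknown node (sum of currents leaving = 0; resistances in Ω):
  Node 1: (V_1 - V_2)/91000 + (V_1 - 12)/1800 + (V_1 - V_3)/51 + (V_1 - 0)/24 = 0
  Node 2: (V_2 - 0)/2.7 + (V_2 - V_1)/91000 = 0
  Node 3: (V_3 - 0)/4700 + (V_3 - 12)/200 + (V_3 - V_1)/51 = 0
Collecting terms (coefficients in siemens):
  0.06184·V_1 - 0.00001099·V_2 - 0.01961·V_3 = 0.006667
  0.3704·V_2 - 0.00001099·V_1 = 0
  0.02482·V_3 - 0.01961·V_1 = 0.06
Solving these 3 simultaneous equations (Gaussian elimination) gives:
  V_1 = 1.166 V, V_2 = 0.00003461 V, V_3 = 3.339 V
I_R1 = (V_2 - V_4)/R1 = (0.00003461 - 0)/2.7 = 0.00001282 A
P_R1 = I_R1² × R1 = (0.00001282)² × 2.7 = 0.0000000004436 W

Final answer: 4.436e-10 W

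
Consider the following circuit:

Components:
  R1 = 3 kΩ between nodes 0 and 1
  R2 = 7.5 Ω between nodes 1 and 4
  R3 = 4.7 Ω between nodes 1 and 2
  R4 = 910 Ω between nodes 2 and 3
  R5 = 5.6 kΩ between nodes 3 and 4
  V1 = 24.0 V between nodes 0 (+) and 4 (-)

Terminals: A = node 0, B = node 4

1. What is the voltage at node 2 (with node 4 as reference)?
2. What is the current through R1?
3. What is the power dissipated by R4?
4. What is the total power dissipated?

Nodal analysis, taking node 4 as the 0 V reference.
Source V1 fixes V_0 = 24 V.
KCL at each unknown node (sum of currents leaving = 0; resistances in Ω):
  Node 1: (V_1 - 24)/3000 + (V_1 - 0)/7.5 + (V_1 - V_2)/4.7 = 0
  Node 2: (V_2 - V_1)/4.7 + (V_2 - V_3)/910 = 0
  Node 3: (V_3 - V_2)/910 + (V_3 - 0)/5600 = 0
Collecting terms (coefficients in siemens):
  0.3464·V_1 - 0.2128·V_2 = 0.008
  0.2139·V_2 - 0.2128·V_1 - 0.001099·V_3 = 0
  0.001277·V_3 - 0.001099·V_2 = 0
Solving these 3 simultaneous equations (Gaussian elimination) gives:
  V_1 = 0.05978 V, V_2 = 0.05974 V, V_3 = 0.05139 V
Part 1:
  Read off the nodal solution: V_2 = 0.05974 V
Part 2:
  I_R1 = (V_0 - V_1)/R1 = (24 - 0.05978)/3000 = 0.00798 A
  Magnitude: I_R1 = 0.00798 A
Part 3:
  I_R4 = (V_2 - V_3)/R4 = (0.05974 - 0.05139)/910 = 0.000009176 A
  P_R4 = I_R4² × R4 = (0.000009176)² × 910 = 0.00000007663 W
Part 4:
  Power in each resistor, P = (ΔV)²/R:
    P_R1 = (24 - 0.05978)²/3000 = 0.191 W
    P_R2 = (0.05978 - 0)²/7.5 = 0.0004765 W
    P_R3 = (0.05978 - 0.05974)²/4.7 = 0.0000000003958 W
    P_R4 = (0.05974 - 0.05139)²/910 = 0.00000007663 W
    P_R5 = (0.05139 - 0)²/5600 = 0.0000004716 W
  P_total = P_R1 + P_R2 + P_R3 + P_R4 + P_R5 = 0.1915 W

Final answers:
1. V_2 = 0.05974 V
2. I_R1 = 0.00798 A
3. P_R4 = 7.663e-08 W
4. P_total = 0.1915 W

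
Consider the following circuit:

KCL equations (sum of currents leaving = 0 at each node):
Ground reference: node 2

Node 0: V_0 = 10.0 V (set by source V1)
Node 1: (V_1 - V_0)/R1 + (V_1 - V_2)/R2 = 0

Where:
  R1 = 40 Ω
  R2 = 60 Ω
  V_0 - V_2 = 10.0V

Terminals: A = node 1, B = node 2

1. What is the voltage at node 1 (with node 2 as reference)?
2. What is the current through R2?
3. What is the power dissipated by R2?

Nodal analysis, taking node 2 as the 0 V reference.
Source V1 fixes V_0 = 10 V.
KCL at each unknown node (sum of currents leaving = 0; resistances in Ω):
  Node 1: (V_1 - 10)/40 + (V_1 - 0)/60 = 0
Collecting terms: 0.04167 × V_1 = 0.25  =>  V_1 = 6 V
Part 1:
  Read off the nodal solution: V_1 = 6 V
Part 2:
  I_R2 = (V_1 - V_2)/R2 = (6 - 0)/60 = 0.1 A
  Magnitude: I_R2 = 0.1 A
Part 3:
  I_R2 = (V_1 - V_2)/R2 = (6 - 0)/60 = 0.1 A
  P_R2 = I_R2² × R2 = (0.1)² × 60 = 0.6 W

Final answers:
1. V_1 = 6 V
2. I_R2 = 0.1 A
3. P_R2 = 0.6 W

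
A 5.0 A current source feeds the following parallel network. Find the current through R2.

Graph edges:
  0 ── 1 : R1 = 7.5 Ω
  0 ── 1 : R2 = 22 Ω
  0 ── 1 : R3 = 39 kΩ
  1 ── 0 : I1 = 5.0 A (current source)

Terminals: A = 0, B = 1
All resistors sit directly between nodes 0 and 1, so they are in parallel and share one voltage V; the full source current 5 A splits among them.
1/R_par = 1/7.5 + 1/22 + 1/39000 = 0.1788 S  =>  R_par = 5.592 Ω
V = I × R_par = 5 × 5.592 = 27.96 V
I_R2 = V/R2 = 27.96/22 = 1.271 A

Final answer: 1.271 A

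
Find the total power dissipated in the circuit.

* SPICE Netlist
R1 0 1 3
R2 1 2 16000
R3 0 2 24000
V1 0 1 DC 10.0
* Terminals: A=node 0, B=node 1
Nodal analysis, taking node 1 as the 0 V reference.
Source V1 fixes V_0 = 10 V.
KCL at each unknown node (sum of currents leaving = 0; resistances in Ω):
  Node 2: (V_2 - 0)/16000 + (V_2 - 10)/24000 = 0
Collecting terms: 0.0001042 × V_2 = 0.0004167  =>  V_2 = 4 V
Power in each resistor, P = (ΔV)²/R:
  P_R1 = (10 - 0)²/3 = 33.33 W
  P_R2 = (0 - 4)²/16000 = 0.001 W
  P_R3 = (10 - 4)²/24000 = 0.0015 W
P_total = P_R1 + P_R2 + P_R3 = 33.34 W

Final answer: 33.34 W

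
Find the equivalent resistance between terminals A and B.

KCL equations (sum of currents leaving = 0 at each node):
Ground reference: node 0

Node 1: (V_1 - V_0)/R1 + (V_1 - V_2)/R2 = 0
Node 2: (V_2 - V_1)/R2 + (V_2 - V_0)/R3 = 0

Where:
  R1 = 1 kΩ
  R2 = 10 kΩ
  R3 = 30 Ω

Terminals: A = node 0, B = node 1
Reduce the network between node 0 (A) and node 1 (B) by series/parallel combination:
  Rs1 = R3 + R2 (series, joined only at node 2) = 30 + 10000 = 10030 Ω
  Rp1 = R1 ‖ Rs1 (parallel, both between nodes 0 and 1) = 1/(1/1000 + 1/10030) = 909.3 Ω
R_eq = 909.3 Ω

Final answer: 909.3 Ω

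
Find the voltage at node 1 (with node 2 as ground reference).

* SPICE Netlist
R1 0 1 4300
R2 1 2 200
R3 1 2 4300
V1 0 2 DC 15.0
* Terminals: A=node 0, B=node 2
Nodal analysis, taking node 2 as the 0 V reference.
Source V1 fixes V_0 = 15 V.
KCL at each unknown node (sum of currents leaving = 0; resistances in Ω):
  Node 1: (V_1 - 15)/4300 + (V_1 - 0)/200 + (V_1 - 0)/4300 = 0
Collecting terms: 0.005465 × V_1 = 0.003488  =>  V_1 = 0.6383 V
The requested potential is V_1 = 0.6383 V.

Final answer: V_1 = 0.6383 V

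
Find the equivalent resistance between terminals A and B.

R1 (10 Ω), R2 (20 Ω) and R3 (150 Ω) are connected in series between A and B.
Reduce the network between node 0 (A) and node 3 (B) by series/parallel combination:
  Rs1 = R1 + R2 (series, joined only at node 1) = 10 + 20 = 30 Ω
  Rs2 = R3 + Rs1 (series, joined only at node 2) = 150 + 30 = 180 Ω
R_eq = 180 Ω

Final answer: 180 Ω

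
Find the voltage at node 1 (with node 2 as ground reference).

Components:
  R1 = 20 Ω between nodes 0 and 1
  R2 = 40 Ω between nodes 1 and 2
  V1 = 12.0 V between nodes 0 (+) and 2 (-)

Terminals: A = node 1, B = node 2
Nodal analysis, taking node 2 as the 0 V reference.
Source V1 fixes V_0 = 12 V.
KCL at each unknown node (sum of currents leaving = 0; resistances in Ω):
  Node 1: (V_1 - 12)/20 + (V_1 - 0)/40 = 0
Collecting terms: 0.075 × V_1 = 0.6  =>  V_1 = 8 V
The requested potential is V_1 = 8 V.

Final answer: V_1 = 8 V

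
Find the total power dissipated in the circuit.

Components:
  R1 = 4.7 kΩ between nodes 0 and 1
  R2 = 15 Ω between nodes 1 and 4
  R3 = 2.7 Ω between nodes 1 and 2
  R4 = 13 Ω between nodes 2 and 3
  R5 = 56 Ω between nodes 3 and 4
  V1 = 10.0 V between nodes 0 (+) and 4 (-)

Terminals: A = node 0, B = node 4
Nodal analysis, taking node 4 as the 0 V reference.
Source V1 fixes V_0 = 10 V.
KCL at each unknown node (sum of currents leaving = 0; resistances in Ω):
  Node 1: (V_1 - 10)/4700 + (V_1 - 0)/15 + (V_1 - V_2)/2.7 = 0
  Node 2: (V_2 - V_1)/2.7 + (V_2 - V_3)/13 = 0
  Node 3: (V_3 - V_2)/13 + (V_3 - 0)/56 = 0
Collecting terms (coefficients in siemens):
  0.4372·V_1 - 0.3704·V_2 = 0.002128
  0.4473·V_2 - 0.3704·V_1 - 0.07692·V_3 = 0
  0.09478·V_3 - 0.07692·V_2 = 0
Solving these 3 simultaneous equations (Gaussian elimination) gives:
  V_1 = 0.02632 V, V_2 = 0.02533 V, V_3 = 0.02056 V
Power in each resistor, P = (ΔV)²/R:
  P_R1 = (10 - 0.02632)²/4700 = 0.02116 W
  P_R2 = (0.02632 - 0)²/15 = 0.0000462 W
  P_R3 = (0.02632 - 0.02533)²/2.7 = 0.0000003639 W
  P_R4 = (0.02533 - 0.02056)²/13 = 0.000001752 W
  P_R5 = (0.02056 - 0)²/56 = 0.000007548 W
P_total = P_R1 + P_R2 + P_R3 + P_R4 + P_R5 = 0.02122 W

Final answer: 0.02122 W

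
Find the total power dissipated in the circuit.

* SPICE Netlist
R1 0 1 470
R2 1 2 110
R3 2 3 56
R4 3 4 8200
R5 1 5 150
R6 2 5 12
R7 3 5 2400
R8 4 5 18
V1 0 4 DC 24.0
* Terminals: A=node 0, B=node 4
Nodal analysis, taking node 4 as the 0 V reference.
Source V1 fixes V_0 = 24 V.
KCL at each unknown node (sum of currents leaving = 0; resistances in Ω):
  Node 1: (V_1 - 24)/470 + (V_1 - V_2)/110 + (V_1 - V_5)/150 = 0
  Node 2: (V_2 - V_1)/110 + (V_2 - V_3)/56 + (V_2 - V_5)/12 = 0
  Node 3: (V_3 - V_2)/56 + (V_3 - 0)/8200 + (V_3 - V_5)/2400 = 0
  Node 5: (V_5 - V_1)/150 + (V_5 - V_2)/12 + (V_5 - V_3)/2400 + (V_5 - 0)/18 = 0
Collecting terms (coefficients in siemens):
  0.01789·V_1 - 0.009091·V_2 - 0.006667·V_5 = 0.05106
  0.1103·V_2 - 0.009091·V_1 - 0.01786·V_3 - 0.08333·V_5 = 0
  0.0184·V_3 - 0.01786·V_2 - 0.0004167·V_5 = 0
  0.146·V_5 - 0.006667·V_1 - 0.08333·V_2 - 0.0004167·V_3 = 0
Solving these 4 simultaneous equations (Gaussian elimination) gives:
  V_1 = 3.683 V, V_2 = 1.059 V, V_3 = 1.046 V, V_5 = 0.7758 V
Power in each resistor, P = (ΔV)²/R:
  P_R1 = (24 - 3.683)²/470 = 0.8783 W
  P_R2 = (3.683 - 1.059)²/110 = 0.06257 W
  P_R3 = (1.059 - 1.046)²/56 = 0.000003225 W
  P_R4 = (1.046 - 0)²/8200 = 0.0001334 W
  P_R5 = (3.683 - 0.7758)²/150 = 0.05633 W
  P_R6 = (1.059 - 0.7758)²/12 = 0.006689 W
  P_R7 = (1.046 - 0.7758)²/2400 = 0.00003035 W
  P_R8 = (0 - 0.7758)²/18 = 0.03344 W
P_total = P_R1 + P_R2 + P_R3 + P_R4 + P_R5 + P_R6 + P_R7 + P_R8 = 1.037 W

Final answer: 1.037 W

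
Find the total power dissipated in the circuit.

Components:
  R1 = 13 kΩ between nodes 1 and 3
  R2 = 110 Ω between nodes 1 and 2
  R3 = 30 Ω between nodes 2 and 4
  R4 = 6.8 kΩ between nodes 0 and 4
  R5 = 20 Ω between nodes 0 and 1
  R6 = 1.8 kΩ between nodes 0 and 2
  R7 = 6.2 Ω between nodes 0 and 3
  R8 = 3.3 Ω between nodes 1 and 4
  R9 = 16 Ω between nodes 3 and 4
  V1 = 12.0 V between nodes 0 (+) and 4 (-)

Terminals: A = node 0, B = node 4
Nodal analysis, taking node 4 as the 0 V reference.
Source V1 fixes V_0 = 12 V.
KCL at each unknown node (sum of currents leaving = 0; resistances in Ω):
  Node 1: (V_1 - V_3)/13000 + (V_1 - V_2)/110 + (V_1 - 12)/20 + (V_1 - 0)/3.3 = 0
  Node 2: (V_2 - V_1)/110 + (V_2 - 0)/30 + (V_2 - 12)/1800 = 0
  Node 3: (V_3 - V_1)/13000 + (V_3 - 12)/6.2 + (V_3 - 0)/16 = 0
Collecting terms (coefficients in siemens):
  0.3622·V_1 - 0.009091·V_2 - 0.00007692·V_3 = 0.6
  0.04298·V_2 - 0.009091·V_1 = 0.006667
  0.2239·V_3 - 0.00007692·V_1 = 1.935
Solving these 3 simultaneous equations (Gaussian elimination) gives:
  V_1 = 1.671 V, V_2 = 0.5086 V, V_3 = 8.646 V
Power in each resistor, P = (ΔV)²/R:
  P_R1 = (1.671 - 8.646)²/13000 = 0.003742 W
  P_R2 = (1.671 - 0.5086)²/110 = 0.01229 W
  P_R3 = (0.5086 - 0)²/30 = 0.008622 W
  P_R4 = (12 - 0)²/6800 = 0.02118 W
  P_R5 = (12 - 1.671)²/20 = 5.334 W
  P_R6 = (12 - 0.5086)²/1800 = 0.07336 W
  P_R7 = (12 - 8.646)²/6.2 = 1.814 W
  P_R8 = (1.671 - 0)²/3.3 = 0.8463 W
  P_R9 = (8.646 - 0)²/16 = 4.672 W
P_total = P_R1 + P_R2 + P_R3 + P_R4 + P_R5 + P_R6 + P_R7 + P_R8 + P_R9 = 12.79 W

Final answer: 12.79 W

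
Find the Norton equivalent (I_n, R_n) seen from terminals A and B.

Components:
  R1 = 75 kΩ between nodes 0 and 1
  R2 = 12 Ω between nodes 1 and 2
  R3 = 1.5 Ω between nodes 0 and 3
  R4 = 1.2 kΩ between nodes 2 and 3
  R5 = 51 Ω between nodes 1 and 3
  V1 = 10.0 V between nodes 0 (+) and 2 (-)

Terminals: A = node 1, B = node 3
Find the Thévenin equivalent first; then I_n = V_th/R_th and R_n = R_th.
Step 1 — V_th is the open-circuit voltage V_A - V_B (nothing connected across the terminals).
Nodal analysis, taking node 2 as the 0 V reference.
Source V1 fixes V_0 = 10 V.
KCL at each unknown node (sum of currents leaving = 0; resistances in Ω):
  Node 1: (V_1 - 10)/75000 + (V_1 - 0)/12 + (V_1 - V_3)/51 = 0
  Node 3: (V_3 - 10)/1.5 + (V_3 - 0)/1200 + (V_3 - V_1)/51 = 0
Collecting terms (coefficients in siemens):
  0.103·V_1 - 0.01961·V_3 = 0.0001333
  0.6871·V_3 - 0.01961·V_1 = 6.667
Determinant D = (0.103)(0.6871) - (-0.01961)(-0.01961) = 0.07036
V_1 = [(0.0001333)(0.6871) - (-0.01961)(6.667)]/D = 1.859 V
V_3 = [(0.103)(6.667) - (0.0001333)(-0.01961)]/D = 9.756 V
V_th = V_1 - V_3 = 1.859 - 9.756 = -7.896 V
Step 2 — R_th: zero the source — replace V1 by a short circuit (node 2 merges into node 0) — and find the resistance seen between A (node 1) and B (node 3).
Reduce the network between node 1 (A) and node 3 (B) by series/parallel combination:
  Rp1 = R1 ‖ R2 (parallel, both between nodes 0 and 1) = 1/(1/75000 + 1/12) = 12 Ω
  Rp2 = R3 ‖ R4 (parallel, both between nodes 0 and 3) = 1/(1/1.5 + 1/1200) = 1.498 Ω
  Rs1 = Rp1 + Rp2 (series, joined only at node 0) = 12 + 1.498 = 13.5 Ω
  Rp3 = R5 ‖ Rs1 (parallel, both between nodes 1 and 3) = 1/(1/51 + 1/13.5) = 10.67 Ω
R_th = 10.67 Ω
I_n = V_th/R_th = -7.896/10.67 = -0.7399 A, and R_n = R_th = 10.67 Ω

Final answer: I_n = -0.7399 A, R_n = 10.67 Ω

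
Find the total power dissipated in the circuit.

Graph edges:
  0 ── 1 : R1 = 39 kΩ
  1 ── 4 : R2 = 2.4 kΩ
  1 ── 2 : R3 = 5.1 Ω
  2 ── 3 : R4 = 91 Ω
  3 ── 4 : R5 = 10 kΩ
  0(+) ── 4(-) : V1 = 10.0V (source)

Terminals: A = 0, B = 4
Nodal analysis, taking node 4 as the 0 V reference.
Source V1 fixes V_0 = 10 V.
KCL at each unknown node (sum of currents leaving = 0; resistances in Ω):
  Node 1: (V_1 - 10)/39000 + (V_1 - 0)/2400 + (V_1 - V_2)/5.1 = 0
  Node 2: (V_2 - V_1)/5.1 + (V_2 - V_3)/91 = 0
  Node 3: (V_3 - V_2)/91 + (V_3 - 0)/10000 = 0
Collecting terms (coefficients in siemens):
  0.1965·V_1 - 0.1961·V_2 = 0.0002564
  0.2071·V_2 - 0.1961·V_1 - 0.01099·V_3 = 0
  0.01109·V_3 - 0.01099·V_2 = 0
Solving these 3 simultaneous equations (Gaussian elimination) gives:
  V_1 = 0.4736 V, V_2 = 0.4734 V, V_3 = 0.4691 V
Power in each resistor, P = (ΔV)²/R:
  P_R1 = (10 - 0.4736)²/39000 = 0.002327 W
  P_R2 = (0.4736 - 0)²/2400 = 0.00009347 W
  P_R3 = (0.4736 - 0.4734)²/5.1 = 0.00000001122 W
  P_R4 = (0.4734 - 0.4691)²/91 = 0.0000002003 W
  P_R5 = (0.4691 - 0)²/10000 = 0.00002201 W
P_total = P_R1 + P_R2 + P_R3 + P_R4 + P_R5 = 0.002443 W

Final answer: 0.002443 W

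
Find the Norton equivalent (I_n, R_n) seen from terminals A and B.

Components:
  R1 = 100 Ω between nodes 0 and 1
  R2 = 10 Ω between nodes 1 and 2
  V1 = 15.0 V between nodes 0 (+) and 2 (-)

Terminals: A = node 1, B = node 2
Find the Thévenin equivalent first; then I_n = V_th/R_th and R_n = R_th.
Step 1 — V_th is the open-circuit voltage V_A - V_B (nothing connected across the terminals).
Nodal analysis, taking node 2 as the 0 V reference.
Source V1 fixes V_0 = 15 V.
KCL at each unknown node (sum of currents leaving = 0; resistances in Ω):
  Node 1: (V_1 - 15)/100 + (V_1 - 0)/10 = 0
Collecting terms: 0.11 × V_1 = 0.15  =>  V_1 = 1.364 V
V_th = V_1 - V_2 = 1.364 - 0 = 1.364 V
Step 2 — R_th: zero the source — replace V1 by a short circuit (node 2 merges into node 0) — and find the resistance seen between A (node 1) and B (node 0).
Reduce the network between node 1 (A) and node 0 (B) by series/parallel combination:
  Rp1 = R1 ‖ R2 (parallel, both between nodes 0 and 1) = 1/(1/100 + 1/10) = 9.091 Ω
R_th = 9.091 Ω
I_n = V_th/R_th = 1.364/9.091 = 0.15 A, and R_n = R_th = 9.091 Ω

Final answer: I_n = 0.15 A, R_n = 9.091 Ω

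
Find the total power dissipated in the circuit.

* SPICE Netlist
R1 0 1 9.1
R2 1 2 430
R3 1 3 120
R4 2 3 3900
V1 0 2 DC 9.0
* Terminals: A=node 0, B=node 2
Nodal analysis, taking node 2 as the 0 V reference.
Source V1 fixes V_0 = 9 V.
KCL at each unknown node (sum of currents leaving = 0; resistances in Ω):
  Node 1: (V_1 - 9)/9.1 + (V_1 - 0)/430 + (V_1 - V_3)/120 = 0
  Node 3: (V_3 - V_1)/120 + (V_3 - 0)/3900 = 0
Collecting terms (coefficients in siemens):
  0.1205·V_1 - 0.008333·V_3 = 0.989
  0.00859·V_3 - 0.008333·V_1 = 0
Determinant D = (0.1205)(0.00859) - (-0.008333)(-0.008333) = 0.000966
V_1 = [(0.989)(0.00859) - (-0.008333)(0)]/D = 8.794 V
V_3 = [(0.1205)(0) - (0.989)(-0.008333)]/D = 8.531 V
Power in each resistor, P = (ΔV)²/R:
  P_R1 = (9 - 8.794)²/9.1 = 0.004664 W
  P_R2 = (8.794 - 0)²/430 = 0.1798 W
  P_R3 = (8.794 - 8.531)²/120 = 0.0005742 W
  P_R4 = (0 - 8.531)²/3900 = 0.01866 W
P_total = P_R1 + P_R2 + P_R3 + P_R4 = 0.2037 W

Final answer: 0.2037 W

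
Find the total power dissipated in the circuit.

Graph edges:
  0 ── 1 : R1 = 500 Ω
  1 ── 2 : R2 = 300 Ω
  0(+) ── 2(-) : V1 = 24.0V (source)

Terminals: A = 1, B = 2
Nodal analysis, taking node 2 as the 0 V reference.
Source V1 fixes V_0 = 24 V.
KCL at each unknown node (sum of currents leaving = 0; resistances in Ω):
  Node 1: (V_1 - 24)/500 + (V_1 - 0)/300 = 0
Collecting terms: 0.005333 × V_1 = 0.048  =>  V_1 = 9 V
Power in each resistor, P = (ΔV)²/R:
  P_R1 = (24 - 9)²/500 = 0.45 W
  P_R2 = (9 - 0)²/300 = 0.27 W
P_total = P_R1 + P_R2 = 0.72 W

Final answer: 0.72 W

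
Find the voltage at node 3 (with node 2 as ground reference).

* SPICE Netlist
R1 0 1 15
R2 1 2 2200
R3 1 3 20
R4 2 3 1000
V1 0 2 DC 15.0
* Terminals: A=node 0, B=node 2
Nodal analysis, taking node 2 as the 0 V reference.
Source V1 fixes V_0 = 15 V.
KCL at each unknown node (sum of currents leaving = 0; resistances in Ω):
  Node 1: (V_1 - 15)/15 + (V_1 - 0)/2200 + (V_1 - V_3)/20 = 0
  Node 3: (V_3 - V_1)/20 + (V_3 - 0)/1000 = 0
Collecting terms (coefficients in siemens):
  0.1171·V_1 - 0.05·V_3 = 1
  0.051·V_3 - 0.05·V_1 = 0
Determinant D = (0.1171)(0.051) - (-0.05)(-0.05) = 0.003473
V_1 = [(1)(0.051) - (-0.05)(0)]/D = 14.68 V
V_3 = [(0.1171)(0) - (1)(-0.05)]/D = 14.4 V
The requested potential is V_3 = 14.4 V.

Final answer: V_3 = 14.4 V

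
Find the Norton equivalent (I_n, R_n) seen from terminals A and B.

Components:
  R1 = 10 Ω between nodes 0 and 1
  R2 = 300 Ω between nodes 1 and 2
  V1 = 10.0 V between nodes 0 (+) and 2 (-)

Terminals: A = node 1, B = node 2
Find the Thévenin equivalent first; then I_n = V_th/R_th and R_n = R_th.
Step 1 — V_th is the open-circuit voltage V_A - V_B (nothing connected across the terminals).
Nodal analysis, taking node 2 as the 0 V reference.
Source V1 fixes V_0 = 10 V.
KCL at each unknown node (sum of currents leaving = 0; resistances in Ω):
  Node 1: (V_1 - 10)/10 + (V_1 - 0)/300 = 0
Collecting terms: 0.1033 × V_1 = 1  =>  V_1 = 9.677 V
V_th = V_1 - V_2 = 9.677 - 0 = 9.677 V
Step 2 — R_th: zero the source — replace V1 by a short circuit (node 2 merges into node 0) — and find the resistance seen between A (node 1) and B (node 0).
Reduce the network between node 1 (A) and node 0 (B) by series/parallel combination:
  Rp1 = R1 ‖ R2 (parallel, both between nodes 0 and 1) = 1/(1/10 + 1/300) = 9.677 Ω
R_th = 9.677 Ω
I_n = V_th/R_th = 9.677/9.677 = 1 A, and R_n = R_th = 9.677 Ω

Final answer: I_n = 1 A, R_n = 9.677 Ω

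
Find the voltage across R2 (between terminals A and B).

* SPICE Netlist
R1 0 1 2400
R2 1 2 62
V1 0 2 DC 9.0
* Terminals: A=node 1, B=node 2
R1 and R2 are in series across V1 (node 0 → node 1 → node 2), and the output A–B is taken across R2, so this is a voltage divider.
Series current: I = V1/(R1 + R2) = 9/(2400 + 62) = 9/2462 = 0.003656 A
V_R2 = I × R2 = V1 × R2/(R1 + R2) = 9 × 62/2462 = 0.2266 V

Final answer: 0.2266 V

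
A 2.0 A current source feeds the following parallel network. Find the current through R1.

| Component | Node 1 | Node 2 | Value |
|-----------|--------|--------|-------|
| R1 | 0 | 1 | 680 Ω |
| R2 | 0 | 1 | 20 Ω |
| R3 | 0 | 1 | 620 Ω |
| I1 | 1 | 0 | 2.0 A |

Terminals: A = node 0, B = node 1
All resistors sit directly between nodes 0 and 1, so they are in parallel and share one voltage V; the full source current 2 A splits among them.
1/R_par = 1/680 + 1/20 + 1/620 = 0.05308 S  =>  R_par = 18.84 Ω
V = I × R_par = 2 × 18.84 = 37.68 V
I_R1 = V/R1 = 37.68/680 = 0.05541 A

Final answer: 0.05541 A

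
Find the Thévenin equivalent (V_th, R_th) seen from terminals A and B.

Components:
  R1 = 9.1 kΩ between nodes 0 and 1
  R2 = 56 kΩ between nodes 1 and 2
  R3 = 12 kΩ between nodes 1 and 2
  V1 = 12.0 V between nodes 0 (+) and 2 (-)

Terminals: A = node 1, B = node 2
Step 1 — V_th is the open-circuit voltage V_A - V_B (nothing connected across the terminals).
Nodal analysis, taking node 2 as the 0 V reference.
Source V1 fixes V_0 = 12 V.
KCL at each unknown node (sum of currents leaving = 0; resistances in Ω):
  Node 1: (V_1 - 12)/9100 + (V_1 - 0)/56000 + (V_1 - 0)/12000 = 0
Collecting terms: 0.0002111 × V_1 = 0.001319  =>  V_1 = 6.247 V
V_th = V_1 - V_2 = 6.247 - 0 = 6.247 V
Step 2 — R_th: zero the source — replace V1 by a short circuit (node 2 merges into node 0) — and find the resistance seen between A (node 1) and B (node 0).
Reduce the network between node 1 (A) and node 0 (B) by series/parallel combination:
  Rp1 = R1 ‖ R2 ‖ R3 (parallel, all between nodes 0 and 1) = 1/(1/9100 + 1/56000 + 1/12000) = 4738 Ω
R_th = 4.738 kΩ

Final answer: V_th = 6.247 V, R_th = 4.738 kΩ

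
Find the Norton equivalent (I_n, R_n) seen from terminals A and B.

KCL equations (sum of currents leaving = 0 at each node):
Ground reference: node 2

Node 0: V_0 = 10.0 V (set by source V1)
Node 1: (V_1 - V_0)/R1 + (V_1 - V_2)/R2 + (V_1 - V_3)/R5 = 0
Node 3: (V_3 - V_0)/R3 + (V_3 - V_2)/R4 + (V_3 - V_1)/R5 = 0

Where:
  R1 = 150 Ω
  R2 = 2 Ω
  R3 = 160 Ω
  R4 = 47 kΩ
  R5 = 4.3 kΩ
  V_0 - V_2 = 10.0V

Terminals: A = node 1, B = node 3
Find the Thévenin equivalent first; then I_n = V_th/R_th and R_n = R_th.
Step 1 — V_th is the open-circuit voltage V_A - V_B (nothing connected across the terminals).
Nodal analysis, taking node 2 as the 0 V reference.
Source V1 fixes V_0 = 10 V.
KCL at each unknown node (sum of currents leaving = 0; resistances in Ω):
  Node 1: (V_1 - 10)/150 + (V_1 - 0)/2 + (V_1 - V_3)/4300 = 0
  Node 3: (V_3 - 10)/160 + (V_3 - 0)/47000 + (V_3 - V_1)/4300 = 0
Collecting terms (coefficients in siemens):
  0.5069·V_1 - 0.0002326·V_3 = 0.06667
  0.006504·V_3 - 0.0002326·V_1 = 0.0625
Determinant D = (0.5069)(0.006504) - (-0.0002326)(-0.0002326) = 0.003297
V_1 = [(0.06667)(0.006504) - (-0.0002326)(0.0625)]/D = 0.1359 V
V_3 = [(0.5069)(0.0625) - (0.06667)(-0.0002326)]/D = 9.615 V
V_th = V_1 - V_3 = 0.1359 - 9.615 = -9.479 V
Step 2 — R_th: zero the source — replace V1 by a short circuit (node 2 merges into node 0) — and find the resistance seen between A (node 1) and B (node 3).
Reduce the network between node 1 (A) and node 3 (B) by series/parallel combination:
  Rp1 = R1 ‖ R2 (parallel, both between nodes 0 and 1) = 1/(1/150 + 1/2) = 1.974 Ω
  Rp2 = R3 ‖ R4 (parallel, both between nodes 0 and 3) = 1/(1/160 + 1/47000) = 159.5 Ω
  Rs1 = Rp1 + Rp2 (series, joined only at node 0) = 1.974 + 159.5 = 161.4 Ω
  Rp3 = R5 ‖ Rs1 (parallel, both between nodes 1 and 3) = 1/(1/4300 + 1/161.4) = 155.6 Ω
R_th = 155.6 Ω
I_n = V_th/R_th = -9.479/155.6 = -0.06092 A, and R_n = R_th = 155.6 Ω

Final answer: I_n = -0.06092 A, R_n = 155.6 Ω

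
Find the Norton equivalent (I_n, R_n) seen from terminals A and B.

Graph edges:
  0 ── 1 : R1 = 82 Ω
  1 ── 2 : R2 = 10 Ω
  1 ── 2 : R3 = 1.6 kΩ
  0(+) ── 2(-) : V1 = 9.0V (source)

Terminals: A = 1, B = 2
Find the Thévenin equivalent first; then I_n = V_th/R_th and R_n = R_th.
Step 1 — V_th is the open-circuit voltage V_A - V_B (nothing connected across the terminals).
Nodal analysis, taking node 2 as the 0 V reference.
Source V1 fixes V_0 = 9 V.
KCL at each unknown node (sum of currents leaving = 0; resistances in Ω):
  Node 1: (V_1 - 9)/82 + (V_1 - 0)/10 + (V_1 - 0)/1600 = 0
Collecting terms: 0.1128 × V_1 = 0.1098  =>  V_1 = 0.9728 V
V_th = V_1 - V_2 = 0.9728 - 0 = 0.9728 V
Step 2 — R_th: zero the source — replace V1 by a short circuit (node 2 merges into node 0) — and find the resistance seen between A (node 1) and B (node 0).
Reduce the network between node 1 (A) and node 0 (B) by series/parallel combination:
  Rp1 = R1 ‖ R2 ‖ R3 (parallel, all between nodes 0 and 1) = 1/(1/82 + 1/10 + 1/1600) = 8.864 Ω
R_th = 8.864 Ω
I_n = V_th/R_th = 0.9728/8.864 = 0.1098 A, and R_n = R_th = 8.864 Ω

Final answer: I_n = 0.1098 A, R_n = 8.864 Ω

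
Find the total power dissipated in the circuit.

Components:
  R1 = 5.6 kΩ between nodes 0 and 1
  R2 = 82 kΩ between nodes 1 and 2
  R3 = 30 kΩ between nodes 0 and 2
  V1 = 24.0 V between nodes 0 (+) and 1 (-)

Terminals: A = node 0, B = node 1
Nodal analysis, taking node 1 as the 0 V reference.
Source V1 fixes V_0 = 24 V.
KCL at each unknown node (sum of currents leaving = 0; resistances in Ω):
  Node 2: (V_2 - 0)/82000 + (V_2 - 24)/30000 = 0
Collecting terms: 0.00004553 × V_2 = 0.0008  =>  V_2 = 17.57 V
Power in each resistor, P = (ΔV)²/R:
  P_R1 = (24 - 0)²/5600 = 0.1029 W
  P_R2 = (0 - 17.57)²/82000 = 0.003765 W
  P_R3 = (24 - 17.57)²/30000 = 0.001378 W
P_total = P_R1 + P_R2 + P_R3 = 0.108 W

Final answer: 0.108 W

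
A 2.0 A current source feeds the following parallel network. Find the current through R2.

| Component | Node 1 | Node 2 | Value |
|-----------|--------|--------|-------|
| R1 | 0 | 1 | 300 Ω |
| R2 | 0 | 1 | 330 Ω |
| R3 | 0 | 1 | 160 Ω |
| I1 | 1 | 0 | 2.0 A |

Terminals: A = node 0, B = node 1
All resistors sit directly between nodes 0 and 1, so they are in parallel and share one voltage V; the full source current 2 A splits among them.
1/R_par = 1/300 + 1/330 + 1/160 = 0.01261 S  =>  R_par = 79.28 Ω
V = I × R_par = 2 × 79.28 = 158.6 V
I_R2 = V/R2 = 158.6/330 = 0.4805 A

Final answer: 0.4805 A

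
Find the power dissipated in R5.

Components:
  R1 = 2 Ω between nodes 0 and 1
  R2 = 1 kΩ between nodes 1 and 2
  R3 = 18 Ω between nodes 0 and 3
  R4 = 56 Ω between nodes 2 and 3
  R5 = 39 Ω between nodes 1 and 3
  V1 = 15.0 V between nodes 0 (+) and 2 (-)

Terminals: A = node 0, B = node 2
Nodal analysis, taking node 2 as the 0 V reference.
Source V1 fixes V_0 = 15 V.
KCL at each unknown node (sum of currents leaving = 0; resistances in Ω):
  Node 1: (V_1 - 15)/2 + (V_1 - 0)/1000 + (V_1 - V_3)/39 = 0
  Node 3: (V_3 - 15)/18 + (V_3 - 0)/56 + (V_3 - V_1)/39 = 0
Collecting terms (coefficients in siemens):
  0.5266·V_1 - 0.02564·V_3 = 7.5
  0.09905·V_3 - 0.02564·V_1 = 0.8333
Determinant D = (0.5266)(0.09905) - (-0.02564)(-0.02564) = 0.05151
V_1 = [(7.5)(0.09905) - (-0.02564)(0.8333)]/D = 14.84 V
V_3 = [(0.5266)(0.8333) - (7.5)(-0.02564)]/D = 12.25 V
I_R5 = (V_1 - V_3)/R5 = (14.84 - 12.25)/39 = 0.06626 A
P_R5 = I_R5² × R5 = (0.06626)² × 39 = 0.1712 W

Final answer: 0.1712 W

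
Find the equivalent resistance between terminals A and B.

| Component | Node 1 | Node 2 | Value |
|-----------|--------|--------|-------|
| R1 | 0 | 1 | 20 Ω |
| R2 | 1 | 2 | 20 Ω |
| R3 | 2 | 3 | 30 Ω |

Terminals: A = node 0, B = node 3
Reduce the network between node 0 (A) and node 3 (B) by series/parallel combination:
  Rs1 = R1 + R2 (series, joined only at node 1) = 20 + 20 = 40 Ω
  Rs2 = R3 + Rs1 (series, joined only at node 2) = 30 + 40 = 70 Ω
R_eq = 70 Ω

Final answer: 70 Ω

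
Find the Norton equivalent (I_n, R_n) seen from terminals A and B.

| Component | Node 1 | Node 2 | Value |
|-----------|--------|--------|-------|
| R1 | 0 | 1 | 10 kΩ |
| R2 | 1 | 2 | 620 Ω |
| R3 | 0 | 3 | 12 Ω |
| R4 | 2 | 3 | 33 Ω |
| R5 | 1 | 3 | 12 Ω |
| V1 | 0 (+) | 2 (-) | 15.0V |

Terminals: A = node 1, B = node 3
Find the Thévenin equivalent first; then I_n = V_th/R_th and R_n = R_th.
Step 1 — V_th is the open-circuit voltage V_A - V_B (nothing connected across the terminals).
Nodal analysis, taking node 2 as the 0 V reference.
Source V1 fixes V_0 = 15 V.
KCL at each unknown node (sum of currents leaving = 0; resistances in Ω):
  Node 1: (V_1 - 15)/10000 + (V_1 - 0)/620 + (V_1 - V_3)/12 = 0
  Node 3: (V_3 - 15)/12 + (V_3 - 0)/33 + (V_3 - V_1)/12 = 0
Collecting terms (coefficients in siemens):
  0.08505·V_1 - 0.08333·V_3 = 0.0015
  0.197·V_3 - 0.08333·V_1 = 1.25
Determinant D = (0.08505)(0.197) - (-0.08333)(-0.08333) = 0.009807
V_1 = [(0.0015)(0.197) - (-0.08333)(1.25)]/D = 10.65 V
V_3 = [(0.08505)(1.25) - (0.0015)(-0.08333)]/D = 10.85 V
V_th = V_1 - V_3 = 10.65 - 10.85 = -0.2009 V
Step 2 — R_th: zero the source — replace V1 by a short circuit (node 2 merges into node 0) — and find the resistance seen between A (node 1) and B (node 3).
Reduce the network between node 1 (A) and node 3 (B) by series/parallel combination:
  Rp1 = R1 ‖ R2 (parallel, both between nodes 0 and 1) = 1/(1/10000 + 1/620) = 583.8 Ω
  Rp2 = R3 ‖ R4 (parallel, both between nodes 0 and 3) = 1/(1/12 + 1/33) = 8.8 Ω
  Rs1 = Rp1 + Rp2 (series, joined only at node 0) = 583.8 + 8.8 = 592.6 Ω
  Rp3 = R5 ‖ Rs1 (parallel, both between nodes 1 and 3) = 1/(1/12 + 1/592.6) = 11.76 Ω
R_th = 11.76 Ω
I_n = V_th/R_th = -0.2009/11.76 = -0.01708 A, and R_n = R_th = 11.76 Ω

Final answer: I_n = -0.01708 A, R_n = 11.76 Ω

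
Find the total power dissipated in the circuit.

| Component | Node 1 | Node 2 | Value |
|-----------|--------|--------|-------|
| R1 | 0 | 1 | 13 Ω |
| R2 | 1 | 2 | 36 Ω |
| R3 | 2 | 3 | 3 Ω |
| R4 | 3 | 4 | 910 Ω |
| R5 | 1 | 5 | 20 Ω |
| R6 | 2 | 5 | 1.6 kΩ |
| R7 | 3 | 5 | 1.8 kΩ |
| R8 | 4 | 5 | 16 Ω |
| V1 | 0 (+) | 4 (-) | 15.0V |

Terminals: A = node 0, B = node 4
Nodal analysis, taking node 4 as the 0 V reference.
Source V1 fixes V_0 = 15 V.
KCL at each unknown node (sum of currents leaving = 0; resistances in Ω):
  Node 1: (V_1 - 15)/13 + (V_1 - V_2)/36 + (V_1 - V_5)/20 = 0
  Node 2: (V_2 - V_1)/36 + (V_2 - V_3)/3 + (V_2 - V_5)/1600 = 0
  Node 3: (V_3 - V_2)/3 + (V_3 - 0)/910 + (V_3 - V_5)/1800 = 0
  Node 5: (V_5 - V_1)/20 + (V_5 - V_2)/1600 + (V_5 - V_3)/1800 + (V_5 - 0)/16 = 0
Collecting terms (coefficients in siemens):
  0.1547·V_1 - 0.02778·V_2 - 0.05·V_5 = 1.154
  0.3617·V_2 - 0.02778·V_1 - 0.3333·V_3 - 0.000625·V_5 = 0
  0.335·V_3 - 0.3333·V_2 - 0.0005556·V_5 = 0
  0.1137·V_5 - 0.05·V_1 - 0.000625·V_2 - 0.0005556·V_3 = 0
Solving these 4 simultaneous equations (Gaussian elimination) gives:
  V_1 = 10.88 V, V_2 = 10.25 V, V_3 = 10.21 V, V_5 = 4.892 V
Power in each resistor, P = (ΔV)²/R:
  P_R1 = (15 - 10.88)²/13 = 1.306 W
  P_R2 = (10.88 - 10.25)²/36 = 0.01105 W
  P_R3 = (10.25 - 10.21)²/3 = 0.0006023 W
  P_R4 = (10.21 - 0)²/910 = 0.1145 W
  P_R5 = (10.88 - 4.892)²/20 = 1.793 W
  P_R6 = (10.25 - 4.892)²/1600 = 0.01794 W
  P_R7 = (10.21 - 4.892)²/1800 = 0.0157 W
  P_R8 = (0 - 4.892)²/16 = 1.495 W
P_total = P_R1 + P_R2 + P_R3 + P_R4 + P_R5 + P_R6 + P_R7 + P_R8 = 4.754 W

Final answer: 4.754 W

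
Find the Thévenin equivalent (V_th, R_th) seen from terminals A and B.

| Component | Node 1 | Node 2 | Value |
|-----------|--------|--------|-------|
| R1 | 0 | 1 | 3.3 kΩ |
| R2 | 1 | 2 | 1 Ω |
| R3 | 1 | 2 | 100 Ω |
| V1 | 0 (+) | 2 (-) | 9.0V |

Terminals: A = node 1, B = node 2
Step 1 — V_th is the open-circuit voltage V_A - V_B (nothing connected across the terminals).
Nodal analysis, taking node 2 as the 0 V reference.
Source V1 fixes V_0 = 9 V.
KCL at each unknown node (sum of currents leaving = 0; resistances in Ω):
  Node 1: (V_1 - 9)/3300 + (V_1 - 0)/1 + (V_1 - 0)/100 = 0
Collecting terms: 1.01 × V_1 = 0.002727  =>  V_1 = 0.002699 V
V_th = V_1 - V_2 = 0.002699 - 0 = 0.002699 V
Step 2 — R_th: zero the source — replace V1 by a short circuit (node 2 merges into node 0) — and find the resistance seen between A (node 1) and B (node 0).
Reduce the network between node 1 (A) and node 0 (B) by series/parallel combination:
  Rp1 = R1 ‖ R2 ‖ R3 (parallel, all between nodes 0 and 1) = 1/(1/3300 + 1/1 + 1/100) = 0.9898 Ω
R_th = 0.9898 Ω

Final answer: V_th = 0.002699 V, R_th = 0.9898 Ω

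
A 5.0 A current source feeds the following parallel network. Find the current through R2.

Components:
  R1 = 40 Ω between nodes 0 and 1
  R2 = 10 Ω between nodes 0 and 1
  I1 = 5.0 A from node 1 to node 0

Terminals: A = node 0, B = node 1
All resistors sit directly between nodes 0 and 1, so they are in parallel and share one voltage V; the full source current 5 A splits among them.
1/R_par = 1/40 + 1/10 = 0.125 S  =>  R_par = 8 Ω
V = I × R_par = 5 × 8 = 40 V
I_R2 = V/R2 = 40/10 = 4 A

Final answer: 4 A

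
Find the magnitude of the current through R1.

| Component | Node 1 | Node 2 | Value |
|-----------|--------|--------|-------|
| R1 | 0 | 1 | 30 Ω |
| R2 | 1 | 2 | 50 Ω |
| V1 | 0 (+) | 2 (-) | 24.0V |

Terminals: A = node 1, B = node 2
Nodal analysis, taking node 2 as the 0 V reference.
Source V1 fixes V_0 = 24 V.
KCL at each unknown node (sum of currents leaving = 0; resistances in Ω):
  Node 1: (V_1 - 24)/30 + (V_1 - 0)/50 = 0
Collecting terms: 0.05333 × V_1 = 0.8  =>  V_1 = 15 V
I_R1 = (V_0 - V_1)/R1 = (24 - 15)/30 = 0.3 A
|I_R1| = 0.3 A

Final answer: |I_R1| = 0.3 A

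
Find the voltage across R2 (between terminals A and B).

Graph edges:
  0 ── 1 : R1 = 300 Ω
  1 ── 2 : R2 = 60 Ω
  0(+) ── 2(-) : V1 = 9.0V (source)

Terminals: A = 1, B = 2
R1 and R2 are in series across V1 (node 0 → node 1 → node 2), and the output A–B is taken across R2, so this is a voltage divider.
Series current: I = V1/(R1 + R2) = 9/(300 + 60) = 9/360 = 0.025 A
V_R2 = I × R2 = V1 × R2/(R1 + R2) = 9 × 60/360 = 1.5 V

Final answer: 1.5 V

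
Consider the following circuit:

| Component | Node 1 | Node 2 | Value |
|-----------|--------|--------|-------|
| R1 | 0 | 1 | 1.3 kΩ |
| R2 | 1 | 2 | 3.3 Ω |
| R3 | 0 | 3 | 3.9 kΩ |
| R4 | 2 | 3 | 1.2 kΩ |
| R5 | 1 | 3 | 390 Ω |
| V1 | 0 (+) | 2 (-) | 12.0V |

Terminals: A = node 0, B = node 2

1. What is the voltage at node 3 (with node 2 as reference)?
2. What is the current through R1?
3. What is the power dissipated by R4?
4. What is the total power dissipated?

Nodal analysis, taking node 2 as the 0 V reference.
Source V1 fixes V_0 = 12 V.
KCL at each unknown node (sum of currents leaving = 0; resistances in Ω):
  Node 1: (V_1 - 12)/1300 + (V_1 - 0)/3.3 + (V_1 - V_3)/390 = 0
  Node 3: (V_3 - 12)/3900 + (V_3 - 0)/1200 + (V_3 - V_1)/390 = 0
Collecting terms (coefficients in siemens):
  0.3064·V_1 - 0.002564·V_3 = 0.009231
  0.003654·V_3 - 0.002564·V_1 = 0.003077
Determinant D = (0.3064)(0.003654) - (-0.002564)(-0.002564) = 0.001113
V_1 = [(0.009231)(0.003654) - (-0.002564)(0.003077)]/D = 0.0374 V
V_3 = [(0.3064)(0.003077) - (0.009231)(-0.002564)]/D = 0.8683 V
Part 1:
  Read off the nodal solution: V_3 = 0.8683 V
Part 2:
  I_R1 = (V_0 - V_1)/R1 = (12 - 0.0374)/1300 = 0.009202 A
  Magnitude: I_R1 = 0.009202 A
Part 3:
  I_R4 = (V_2 - V_3)/R4 = (0 - 0.8683)/1200 = -0.0007236 A
  P_R4 = I_R4² × R4 = (-0.0007236)² × 1200 = 0.0006284 W
Part 4:
  Power in each resistor, P = (ΔV)²/R:
    P_R1 = (12 - 0.0374)²/1300 = 0.1101 W
    P_R2 = (0.0374 - 0)²/3.3 = 0.0004238 W
    P_R3 = (12 - 0.8683)²/3900 = 0.03177 W
    P_R4 = (0 - 0.8683)²/1200 = 0.0006284 W
    P_R5 = (0.0374 - 0.8683)²/390 = 0.00177 W
  P_total = P_R1 + P_R2 + P_R3 + P_R4 + P_R5 = 0.1447 W

Final answers:
1. V_3 = 0.8683 V
2. I_R1 = 0.009202 A
3. P_R4 = 0.0006284 W
4. P_total = 0.1447 W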